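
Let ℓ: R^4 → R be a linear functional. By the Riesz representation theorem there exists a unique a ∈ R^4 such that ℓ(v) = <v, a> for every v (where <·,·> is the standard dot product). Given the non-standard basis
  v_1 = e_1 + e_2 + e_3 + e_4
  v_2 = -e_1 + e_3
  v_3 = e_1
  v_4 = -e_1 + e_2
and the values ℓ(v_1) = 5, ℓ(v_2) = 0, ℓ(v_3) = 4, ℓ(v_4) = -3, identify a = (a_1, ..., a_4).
a = (4, 1, 4, -4)

Write a = (a_1, ..., a_4) in the standard basis. For each basis vector v_i, ℓ(v_i) = <v_i, a> is a linear equation in the a_j's. Collect the n equations into a matrix system V a = ℓ, where row i of V is v_i (expressed in the standard basis). Since V is invertible (lower-triangular with 1s on the diagonal, up to permutation), solve by back-substitution:
  V =
[[1, 1, 1, 1],
 [-1, 0, 1, 0],
 [1, 0, 0, 0],
 [-1, 1, 0, 0]]
  V a = (5, 0, 4, -3)
Solving gives a = (4, 1, 4, -4).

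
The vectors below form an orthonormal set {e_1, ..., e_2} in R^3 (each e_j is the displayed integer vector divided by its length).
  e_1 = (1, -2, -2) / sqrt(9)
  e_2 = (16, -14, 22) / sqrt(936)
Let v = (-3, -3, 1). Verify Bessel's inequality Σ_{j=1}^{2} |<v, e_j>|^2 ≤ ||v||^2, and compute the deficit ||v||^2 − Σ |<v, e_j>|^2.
Σ |<v, e_j>|^2 = 5/13; ||v||^2 = 19; deficit = 242/13

Write each e_j = u_j / sqrt(<u_j, u_j>) where u_j is the displayed integer vector. Then <v, e_j> = <v, u_j> / sqrt(<u_j, u_j>), so |<v, e_j>|^2 = <v, u_j>^2 / <u_j, u_j>.
Coefficients: <v, e_1> = 1/sqrt(9), <v, e_2> = 16/sqrt(936).
Square and sum: Σ |<v, e_j>|^2 = 5/13.
Compute ||v||^2 = v·v = 19.
Deficit = 19 − 5/13 = 242/13 ≥ 0, confirming Bessel's inequality. (The deficit equals ||v − Σ <v,e_j> e_j||^2, the squared distance from v to span{e_j}.)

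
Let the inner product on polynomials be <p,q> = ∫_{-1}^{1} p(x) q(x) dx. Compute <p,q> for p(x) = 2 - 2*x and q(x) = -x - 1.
<p,q> = -8/3

Expand the product: p(x)·q(x) = 2*x^2 - 2.
∫_{-1}^{1} of each monomial x^k gives [2/(k+1) if k even, 0 if k odd]. Integrating term-by-term (or equivalently evaluating the antiderivative F(x) = 2*x^3/3 - 2*x at the endpoints):
  F(1) − F(−1) = -4/3 − (4/3) = -8/3.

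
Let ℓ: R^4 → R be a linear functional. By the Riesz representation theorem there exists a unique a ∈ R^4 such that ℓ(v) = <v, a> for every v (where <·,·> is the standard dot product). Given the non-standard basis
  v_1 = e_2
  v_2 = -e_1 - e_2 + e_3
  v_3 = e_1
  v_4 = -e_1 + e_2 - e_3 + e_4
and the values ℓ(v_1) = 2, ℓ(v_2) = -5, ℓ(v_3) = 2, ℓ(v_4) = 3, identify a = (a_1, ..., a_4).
a = (2, 2, -1, 2)

Write a = (a_1, ..., a_4) in the standard basis. For each basis vector v_i, ℓ(v_i) = <v_i, a> is a linear equation in the a_j's. Collect the n equations into a matrix system V a = ℓ, where row i of V is v_i (expressed in the standard basis). Since V is invertible (lower-triangular with 1s on the diagonal, up to permutation), solve by back-substitution:
  V =
[[0, 1, 0, 0],
 [-1, -1, 1, 0],
 [1, 0, 0, 0],
 [-1, 1, -1, 1]]
  V a = (2, -5, 2, 3)
Solving gives a = (2, 2, -1, 2).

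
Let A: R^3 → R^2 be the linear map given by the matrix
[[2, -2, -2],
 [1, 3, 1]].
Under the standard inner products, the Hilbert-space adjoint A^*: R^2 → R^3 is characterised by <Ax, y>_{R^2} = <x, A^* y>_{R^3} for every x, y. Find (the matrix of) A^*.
A^* = A^T =
[[2, 1],
 [-2, 3],
 [-2, 1]]

For real matrices with standard dot products, the defining identity <Ax, y> = <x, A^* y> gives (Ax)^T y = x^T (A^*) y, i.e. x^T A^T y = x^T (A^*) y. Since this holds for all x, y, we must have A^* = A^T. Therefore
A^* =
[[2, 1],
 [-2, 3],
 [-2, 1]].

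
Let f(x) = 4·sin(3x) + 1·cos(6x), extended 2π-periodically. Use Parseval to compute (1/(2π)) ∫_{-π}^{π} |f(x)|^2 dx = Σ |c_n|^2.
Σ |c_n|^2 = 17/2

Expand |f|^2 and use orthogonality of {sin(nx), cos(mx)} on [-π, π]:
  ∫_{-π}^{π} sin(nx)^2 dx = π, ∫ cos(mx)^2 dx = π, and cross terms integrate to 0.
So ∫_{-π}^{π} f(x)^2 dx = 4^2 · π + 1^2 · π = (16 + 1)π.
Divide by 2π: (16 + 1)/2 = 17/2.
By Parseval, this equals Σ |c_n|^2.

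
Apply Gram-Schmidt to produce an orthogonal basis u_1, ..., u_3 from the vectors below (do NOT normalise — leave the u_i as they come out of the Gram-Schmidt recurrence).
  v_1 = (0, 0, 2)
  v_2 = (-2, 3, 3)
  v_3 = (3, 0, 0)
Orthogonal basis:
  u_1 = (0, 0, 2)
  u_2 = (-2, 3, 0)
  u_3 = (27/13, 18/13, 0)

Apply the Gram-Schmidt recurrence
  u_1 = v_1
  u_i = v_i − Σ_{j<i} ((v_i · u_j) / (u_j · u_j)) · u_j.

Step by step this gives:
  u_1 = (0, 0, 2)
  u_2 = (-2, 3, 0)
  u_3 = (27/13, 18/13, 0)

Orthogonality check:
  u_2 · u_1 = 0 (should be 0)
  u_3 · u_1 = 0 (should be 0)
  u_3 · u_2 = 0 (should be 0)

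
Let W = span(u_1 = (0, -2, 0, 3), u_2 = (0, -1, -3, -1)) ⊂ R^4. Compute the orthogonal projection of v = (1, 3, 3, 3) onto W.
proj_W(v) = (0, 78/71, 288/71, 123/71)

Set up U = [u_1 | ... | u_2] ∈ R^(4×2). The projector onto W = col(U) is P = U (U^T U)^(-1) U^T.
Compute U^T U =
  [13, -1]
  [-1, 11],
and U^T v = (3, -15).
Solve U^T U · c = U^T v for the coefficients: c = (9/71, -96/71). The projection is proj_W(v) = U c.
Check: (v - proj_W(v)) · u_1 = 0  (should be 0).
Check: (v - proj_W(v)) · u_2 = 0  (should be 0).
Result: proj_W(v) = (0, 78/71, 288/71, 123/71).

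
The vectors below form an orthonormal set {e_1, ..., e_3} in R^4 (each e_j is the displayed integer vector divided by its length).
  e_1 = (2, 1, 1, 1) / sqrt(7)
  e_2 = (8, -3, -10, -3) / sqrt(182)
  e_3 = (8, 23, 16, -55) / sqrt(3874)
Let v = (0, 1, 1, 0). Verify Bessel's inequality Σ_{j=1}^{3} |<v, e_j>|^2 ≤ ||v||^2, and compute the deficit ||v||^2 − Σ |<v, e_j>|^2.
Σ |<v, e_j>|^2 = 282/149; ||v||^2 = 2; deficit = 16/149

Write each e_j = u_j / sqrt(<u_j, u_j>) where u_j is the displayed integer vector. Then <v, e_j> = <v, u_j> / sqrt(<u_j, u_j>), so |<v, e_j>|^2 = <v, u_j>^2 / <u_j, u_j>.
Coefficients: <v, e_1> = 2/sqrt(7), <v, e_2> = -13/sqrt(182), <v, e_3> = 39/sqrt(3874).
Square and sum: Σ |<v, e_j>|^2 = 282/149.
Compute ||v||^2 = v·v = 2.
Deficit = 2 − 282/149 = 16/149 ≥ 0, confirming Bessel's inequality. (The deficit equals ||v − Σ <v,e_j> e_j||^2, the squared distance from v to span{e_j}.)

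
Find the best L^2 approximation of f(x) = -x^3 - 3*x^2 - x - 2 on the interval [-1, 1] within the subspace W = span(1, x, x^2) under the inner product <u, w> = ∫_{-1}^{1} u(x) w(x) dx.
g(x) = -3*x^2 - 8*x/5 - 2

The best approximation g ∈ W is the orthogonal projection of f onto W. Writing g = a_0 + a_1 x + a_2 x^2, the coefficients solve the normal equations G · a = b where
  G_{ij} = <φ_i, φ_j> and b_i = <f, φ_i>, with φ_0 = 1, φ_1 = x, φ_2 = x^2.
G =
  [2, 0, 2/3]
  [0, 2/3, 0]
  [2/3, 0, 2/5],
b = (-6, -16/15, -38/15).
Solving gives a_0 = -2, a_1 = -8/5, a_2 = -3, so
  g(x) = -3*x^2 - 8*x/5 - 2.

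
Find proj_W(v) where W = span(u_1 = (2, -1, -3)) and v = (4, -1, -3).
proj_W(v) = (18/7, -9/7, -27/7)

Set up U = [u_1 | ... | u_1] ∈ R^(3×1). The projector onto W = col(U) is P = U (U^T U)^(-1) U^T.
Compute U^T U =
  [14],
and U^T v = (18).
Solve U^T U · c = U^T v for the coefficients: c = (9/7). The projection is proj_W(v) = U c.
Check: (v - proj_W(v)) · u_1 = 0  (should be 0).
Result: proj_W(v) = (18/7, -9/7, -27/7).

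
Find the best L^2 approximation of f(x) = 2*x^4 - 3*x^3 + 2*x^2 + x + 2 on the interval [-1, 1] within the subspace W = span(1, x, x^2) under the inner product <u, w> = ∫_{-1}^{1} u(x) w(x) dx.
g(x) = 26*x^2/7 - 4*x/5 + 64/35

The best approximation g ∈ W is the orthogonal projection of f onto W. Writing g = a_0 + a_1 x + a_2 x^2, the coefficients solve the normal equations G · a = b where
  G_{ij} = <φ_i, φ_j> and b_i = <f, φ_i>, with φ_0 = 1, φ_1 = x, φ_2 = x^2.
G =
  [2, 0, 2/3]
  [0, 2/3, 0]
  [2/3, 0, 2/5],
b = (92/15, -8/15, 284/105).
Solving gives a_0 = 64/35, a_1 = -4/5, a_2 = 26/7, so
  g(x) = 26*x^2/7 - 4*x/5 + 64/35.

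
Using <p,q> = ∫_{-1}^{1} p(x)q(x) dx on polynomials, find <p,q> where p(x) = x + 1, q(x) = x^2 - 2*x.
<p,q> = -2/3

Expand the product: p(x)·q(x) = x^3 - x^2 - 2*x.
∫_{-1}^{1} of each monomial x^k gives [2/(k+1) if k even, 0 if k odd]. Integrating term-by-term (or equivalently evaluating the antiderivative F(x) = x^4/4 - x^3/3 - x^2 at the endpoints):
  F(1) − F(−1) = -13/12 − (-5/12) = -2/3.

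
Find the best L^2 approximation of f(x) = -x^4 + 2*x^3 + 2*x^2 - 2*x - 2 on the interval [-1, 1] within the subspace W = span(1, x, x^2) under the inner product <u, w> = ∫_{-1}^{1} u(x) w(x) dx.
g(x) = 8*x^2/7 - 4*x/5 - 67/35

The best approximation g ∈ W is the orthogonal projection of f onto W. Writing g = a_0 + a_1 x + a_2 x^2, the coefficients solve the normal equations G · a = b where
  G_{ij} = <φ_i, φ_j> and b_i = <f, φ_i>, with φ_0 = 1, φ_1 = x, φ_2 = x^2.
G =
  [2, 0, 2/3]
  [0, 2/3, 0]
  [2/3, 0, 2/5],
b = (-46/15, -8/15, -86/105).
Solving gives a_0 = -67/35, a_1 = -4/5, a_2 = 8/7, so
  g(x) = 8*x^2/7 - 4*x/5 - 67/35.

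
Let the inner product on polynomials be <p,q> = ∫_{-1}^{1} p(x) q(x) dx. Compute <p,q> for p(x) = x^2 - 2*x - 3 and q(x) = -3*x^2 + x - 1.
<p,q> = 44/5

Expand the product: p(x)·q(x) = -3*x^4 + 7*x^3 + 6*x^2 - x + 3.
∫_{-1}^{1} of each monomial x^k gives [2/(k+1) if k even, 0 if k odd]. Integrating term-by-term (or equivalently evaluating the antiderivative F(x) = -3*x^5/5 + 7*x^4/4 + 2*x^3 - x^2/2 + 3*x at the endpoints):
  F(1) − F(−1) = 113/20 − (-63/20) = 44/5.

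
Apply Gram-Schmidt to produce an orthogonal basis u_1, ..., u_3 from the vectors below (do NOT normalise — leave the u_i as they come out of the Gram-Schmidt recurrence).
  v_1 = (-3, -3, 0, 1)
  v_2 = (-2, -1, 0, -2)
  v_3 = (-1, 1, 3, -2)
Orthogonal basis:
  u_1 = (-3, -3, 0, 1)
  u_2 = (-17/19, 2/19, 0, -45/19)
  u_3 = (-63/122, 36/61, 3, 27/122)

Apply the Gram-Schmidt recurrence
  u_1 = v_1
  u_i = v_i − Σ_{j<i} ((v_i · u_j) / (u_j · u_j)) · u_j.

Step by step this gives:
  u_1 = (-3, -3, 0, 1)
  u_2 = (-17/19, 2/19, 0, -45/19)
  u_3 = (-63/122, 36/61, 3, 27/122)

Orthogonality check:
  u_2 · u_1 = 0 (should be 0)
  u_3 · u_1 = 0 (should be 0)
  u_3 · u_2 = 0 (should be 0)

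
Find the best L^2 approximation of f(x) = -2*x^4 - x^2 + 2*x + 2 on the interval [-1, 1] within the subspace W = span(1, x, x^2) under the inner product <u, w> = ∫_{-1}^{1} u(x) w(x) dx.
g(x) = -19*x^2/7 + 2*x + 76/35

The best approximation g ∈ W is the orthogonal projection of f onto W. Writing g = a_0 + a_1 x + a_2 x^2, the coefficients solve the normal equations G · a = b where
  G_{ij} = <φ_i, φ_j> and b_i = <f, φ_i>, with φ_0 = 1, φ_1 = x, φ_2 = x^2.
G =
  [2, 0, 2/3]
  [0, 2/3, 0]
  [2/3, 0, 2/5],
b = (38/15, 4/3, 38/105).
Solving gives a_0 = 76/35, a_1 = 2, a_2 = -19/7, so
  g(x) = -19*x^2/7 + 2*x + 76/35.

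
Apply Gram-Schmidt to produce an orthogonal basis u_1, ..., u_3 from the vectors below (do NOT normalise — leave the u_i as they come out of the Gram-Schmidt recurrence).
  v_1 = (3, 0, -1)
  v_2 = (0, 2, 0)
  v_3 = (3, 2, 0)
Orthogonal basis:
  u_1 = (3, 0, -1)
  u_2 = (0, 2, 0)
  u_3 = (3/10, 0, 9/10)

Apply the Gram-Schmidt recurrence
  u_1 = v_1
  u_i = v_i − Σ_{j<i} ((v_i · u_j) / (u_j · u_j)) · u_j.

Step by step this gives:
  u_1 = (3, 0, -1)
  u_2 = (0, 2, 0)
  u_3 = (3/10, 0, 9/10)

Orthogonality check:
  u_2 · u_1 = 0 (should be 0)
  u_3 · u_1 = 0 (should be 0)
  u_3 · u_2 = 0 (should be 0)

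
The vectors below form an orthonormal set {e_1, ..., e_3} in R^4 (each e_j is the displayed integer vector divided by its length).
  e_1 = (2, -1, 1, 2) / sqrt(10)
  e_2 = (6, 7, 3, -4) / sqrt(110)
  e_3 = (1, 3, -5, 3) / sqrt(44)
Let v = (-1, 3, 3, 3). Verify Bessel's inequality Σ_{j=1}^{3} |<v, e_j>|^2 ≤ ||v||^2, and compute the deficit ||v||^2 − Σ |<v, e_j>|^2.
Σ |<v, e_j>|^2 = 3; ||v||^2 = 28; deficit = 25

Write each e_j = u_j / sqrt(<u_j, u_j>) where u_j is the displayed integer vector. Then <v, e_j> = <v, u_j> / sqrt(<u_j, u_j>), so |<v, e_j>|^2 = <v, u_j>^2 / <u_j, u_j>.
Coefficients: <v, e_1> = 4/sqrt(10), <v, e_2> = 12/sqrt(110), <v, e_3> = 2/sqrt(44).
Square and sum: Σ |<v, e_j>|^2 = 3.
Compute ||v||^2 = v·v = 28.
Deficit = 28 − 3 = 25 ≥ 0, confirming Bessel's inequality. (The deficit equals ||v − Σ <v,e_j> e_j||^2, the squared distance from v to span{e_j}.)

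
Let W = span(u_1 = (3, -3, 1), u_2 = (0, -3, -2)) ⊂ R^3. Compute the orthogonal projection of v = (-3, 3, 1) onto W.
proj_W(v) = (-24/11, 39/11, 2/11)

Set up U = [u_1 | ... | u_2] ∈ R^(3×2). The projector onto W = col(U) is P = U (U^T U)^(-1) U^T.
Compute U^T U =
  [19, 7]
  [7, 13],
and U^T v = (-17, -11).
Solve U^T U · c = U^T v for the coefficients: c = (-8/11, -5/11). The projection is proj_W(v) = U c.
Check: (v - proj_W(v)) · u_1 = 0  (should be 0).
Check: (v - proj_W(v)) · u_2 = 0  (should be 0).
Result: proj_W(v) = (-24/11, 39/11, 2/11).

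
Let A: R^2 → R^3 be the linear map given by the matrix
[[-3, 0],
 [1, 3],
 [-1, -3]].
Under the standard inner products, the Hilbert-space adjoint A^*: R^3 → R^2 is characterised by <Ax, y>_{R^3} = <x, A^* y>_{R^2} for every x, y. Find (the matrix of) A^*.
A^* = A^T =
[[-3, 1, -1],
 [0, 3, -3]]

For real matrices with standard dot products, the defining identity <Ax, y> = <x, A^* y> gives (Ax)^T y = x^T (A^*) y, i.e. x^T A^T y = x^T (A^*) y. Since this holds for all x, y, we must have A^* = A^T. Therefore
A^* =
[[-3, 1, -1],
 [0, 3, -3]].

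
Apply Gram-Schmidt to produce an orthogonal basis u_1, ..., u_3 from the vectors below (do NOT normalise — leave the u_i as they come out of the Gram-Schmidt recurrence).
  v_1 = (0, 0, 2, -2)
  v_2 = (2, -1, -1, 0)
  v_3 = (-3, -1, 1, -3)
Orthogonal basis:
  u_1 = (0, 0, 2, -2)
  u_2 = (2, -1, -1/2, -1/2)
  u_3 = (-17/11, -19/11, -15/11, -15/11)

Apply the Gram-Schmidt recurrence
  u_1 = v_1
  u_i = v_i − Σ_{j<i} ((v_i · u_j) / (u_j · u_j)) · u_j.

Step by step this gives:
  u_1 = (0, 0, 2, -2)
  u_2 = (2, -1, -1/2, -1/2)
  u_3 = (-17/11, -19/11, -15/11, -15/11)

Orthogonality check:
  u_2 · u_1 = 0 (should be 0)
  u_3 · u_1 = 0 (should be 0)
  u_3 · u_2 = 0 (should be 0)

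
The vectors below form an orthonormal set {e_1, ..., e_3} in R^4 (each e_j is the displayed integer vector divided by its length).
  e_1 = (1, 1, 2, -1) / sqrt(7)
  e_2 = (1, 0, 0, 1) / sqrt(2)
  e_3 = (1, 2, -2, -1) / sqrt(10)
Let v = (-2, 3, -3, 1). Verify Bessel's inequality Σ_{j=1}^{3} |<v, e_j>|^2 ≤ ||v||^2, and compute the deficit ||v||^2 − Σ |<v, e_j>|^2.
Σ |<v, e_j>|^2 = 481/35; ||v||^2 = 23; deficit = 324/35

Write each e_j = u_j / sqrt(<u_j, u_j>) where u_j is the displayed integer vector. Then <v, e_j> = <v, u_j> / sqrt(<u_j, u_j>), so |<v, e_j>|^2 = <v, u_j>^2 / <u_j, u_j>.
Coefficients: <v, e_1> = -6/sqrt(7), <v, e_2> = -1/sqrt(2), <v, e_3> = 9/sqrt(10).
Square and sum: Σ |<v, e_j>|^2 = 481/35.
Compute ||v||^2 = v·v = 23.
Deficit = 23 − 481/35 = 324/35 ≥ 0, confirming Bessel's inequality. (The deficit equals ||v − Σ <v,e_j> e_j||^2, the squared distance from v to span{e_j}.)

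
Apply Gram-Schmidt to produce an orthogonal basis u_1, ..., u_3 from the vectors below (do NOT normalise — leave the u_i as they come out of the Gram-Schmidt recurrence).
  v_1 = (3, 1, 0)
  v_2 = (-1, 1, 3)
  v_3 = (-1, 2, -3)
Orthogonal basis:
  u_1 = (3, 1, 0)
  u_2 = (-2/5, 6/5, 3)
  u_3 = (-99/106, 297/106, -66/53)

Apply the Gram-Schmidt recurrence
  u_1 = v_1
  u_i = v_i − Σ_{j<i} ((v_i · u_j) / (u_j · u_j)) · u_j.

Step by step this gives:
  u_1 = (3, 1, 0)
  u_2 = (-2/5, 6/5, 3)
  u_3 = (-99/106, 297/106, -66/53)

Orthogonality check:
  u_2 · u_1 = 0 (should be 0)
  u_3 · u_1 = 0 (should be 0)
  u_3 · u_2 = 0 (should be 0)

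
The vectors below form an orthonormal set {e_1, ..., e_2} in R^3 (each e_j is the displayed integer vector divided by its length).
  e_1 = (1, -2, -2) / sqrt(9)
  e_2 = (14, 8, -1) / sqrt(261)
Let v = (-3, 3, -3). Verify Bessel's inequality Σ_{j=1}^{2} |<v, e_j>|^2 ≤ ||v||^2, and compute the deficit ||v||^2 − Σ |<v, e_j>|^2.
Σ |<v, e_j>|^2 = 54/29; ||v||^2 = 27; deficit = 729/29

Write each e_j = u_j / sqrt(<u_j, u_j>) where u_j is the displayed integer vector. Then <v, e_j> = <v, u_j> / sqrt(<u_j, u_j>), so |<v, e_j>|^2 = <v, u_j>^2 / <u_j, u_j>.
Coefficients: <v, e_1> = -3/sqrt(9), <v, e_2> = -15/sqrt(261).
Square and sum: Σ |<v, e_j>|^2 = 54/29.
Compute ||v||^2 = v·v = 27.
Deficit = 27 − 54/29 = 729/29 ≥ 0, confirming Bessel's inequality. (The deficit equals ||v − Σ <v,e_j> e_j||^2, the squared distance from v to span{e_j}.)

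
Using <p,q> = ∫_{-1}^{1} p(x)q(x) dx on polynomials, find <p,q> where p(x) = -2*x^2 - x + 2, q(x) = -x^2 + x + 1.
<p,q> = 22/15

Expand the product: p(x)·q(x) = 2*x^4 - x^3 - 5*x^2 + x + 2.
∫_{-1}^{1} of each monomial x^k gives [2/(k+1) if k even, 0 if k odd]. Integrating term-by-term (or equivalently evaluating the antiderivative F(x) = 2*x^5/5 - x^4/4 - 5*x^3/3 + x^2/2 + 2*x at the endpoints):
  F(1) − F(−1) = 59/60 − (-29/60) = 22/15.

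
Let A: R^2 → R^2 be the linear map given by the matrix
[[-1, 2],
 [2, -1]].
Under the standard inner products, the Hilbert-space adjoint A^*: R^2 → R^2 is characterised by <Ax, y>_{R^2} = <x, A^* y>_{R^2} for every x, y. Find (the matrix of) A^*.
A^* = A^T =
[[-1, 2],
 [2, -1]]

For real matrices with standard dot products, the defining identity <Ax, y> = <x, A^* y> gives (Ax)^T y = x^T (A^*) y, i.e. x^T A^T y = x^T (A^*) y. Since this holds for all x, y, we must have A^* = A^T. Therefore
A^* =
[[-1, 2],
 [2, -1]].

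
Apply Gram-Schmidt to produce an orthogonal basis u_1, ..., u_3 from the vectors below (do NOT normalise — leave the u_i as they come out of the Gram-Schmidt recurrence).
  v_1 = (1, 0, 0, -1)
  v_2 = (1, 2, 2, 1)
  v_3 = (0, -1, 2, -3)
Orthogonal basis:
  u_1 = (1, 0, 0, -1)
  u_2 = (1, 2, 2, 1)
  u_3 = (-7/5, -4/5, 11/5, -7/5)

Apply the Gram-Schmidt recurrence
  u_1 = v_1
  u_i = v_i − Σ_{j<i} ((v_i · u_j) / (u_j · u_j)) · u_j.

Step by step this gives:
  u_1 = (1, 0, 0, -1)
  u_2 = (1, 2, 2, 1)
  u_3 = (-7/5, -4/5, 11/5, -7/5)

Orthogonality check:
  u_2 · u_1 = 0 (should be 0)
  u_3 · u_1 = 0 (should be 0)
  u_3 · u_2 = 0 (should be 0)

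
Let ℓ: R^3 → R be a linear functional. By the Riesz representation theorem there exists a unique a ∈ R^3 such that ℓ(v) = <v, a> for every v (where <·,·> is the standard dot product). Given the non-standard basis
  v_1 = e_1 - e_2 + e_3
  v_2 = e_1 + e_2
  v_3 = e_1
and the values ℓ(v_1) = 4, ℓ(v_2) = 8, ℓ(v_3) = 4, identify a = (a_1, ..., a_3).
a = (4, 4, 4)

Write a = (a_1, ..., a_3) in the standard basis. For each basis vector v_i, ℓ(v_i) = <v_i, a> is a linear equation in the a_j's. Collect the n equations into a matrix system V a = ℓ, where row i of V is v_i (expressed in the standard basis). Since V is invertible (lower-triangular with 1s on the diagonal, up to permutation), solve by back-substitution:
  V =
[[1, -1, 1],
 [1, 1, 0],
 [1, 0, 0]]
  V a = (4, 8, 4)
Solving gives a = (4, 4, 4).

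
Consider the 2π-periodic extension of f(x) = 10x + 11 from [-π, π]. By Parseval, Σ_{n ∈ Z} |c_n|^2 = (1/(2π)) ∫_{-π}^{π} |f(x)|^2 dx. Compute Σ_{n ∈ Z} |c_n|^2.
Σ |c_n|^2 = 100π^2/3 + 121

Expand and integrate term by term over [-π, π]:
  ∫ (10x)^2 dx = 100·(2π^3/3); ∫ 2·10·(11)·x dx = 0 (odd integrand); ∫ 11^2 dx = 121·2π.
So (1/(2π)) ∫_{-π}^{π} (10x + 11)^2 dx = 100π^2/3 + 121 = 100π^2/3 + 121.
Parseval ⇒ Σ |c_n|^2 = 100π^2/3 + 121.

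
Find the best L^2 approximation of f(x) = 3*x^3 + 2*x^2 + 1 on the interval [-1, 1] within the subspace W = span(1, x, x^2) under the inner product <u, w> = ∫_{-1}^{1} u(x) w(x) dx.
g(x) = 2*x^2 + 9*x/5 + 1

The best approximation g ∈ W is the orthogonal projection of f onto W. Writing g = a_0 + a_1 x + a_2 x^2, the coefficients solve the normal equations G · a = b where
  G_{ij} = <φ_i, φ_j> and b_i = <f, φ_i>, with φ_0 = 1, φ_1 = x, φ_2 = x^2.
G =
  [2, 0, 2/3]
  [0, 2/3, 0]
  [2/3, 0, 2/5],
b = (10/3, 6/5, 22/15).
Solving gives a_0 = 1, a_1 = 9/5, a_2 = 2, so
  g(x) = 2*x^2 + 9*x/5 + 1.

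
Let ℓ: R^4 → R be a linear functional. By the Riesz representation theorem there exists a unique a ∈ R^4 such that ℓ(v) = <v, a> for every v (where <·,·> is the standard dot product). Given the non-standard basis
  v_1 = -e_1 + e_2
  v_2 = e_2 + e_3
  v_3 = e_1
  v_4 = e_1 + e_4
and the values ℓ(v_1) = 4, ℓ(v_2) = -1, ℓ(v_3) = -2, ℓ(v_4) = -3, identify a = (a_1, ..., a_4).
a = (-2, 2, -3, -1)

Write a = (a_1, ..., a_4) in the standard basis. For each basis vector v_i, ℓ(v_i) = <v_i, a> is a linear equation in the a_j's. Collect the n equations into a matrix system V a = ℓ, where row i of V is v_i (expressed in the standard basis). Since V is invertible (lower-triangular with 1s on the diagonal, up to permutation), solve by back-substitution:
  V =
[[-1, 1, 0, 0],
 [0, 1, 1, 0],
 [1, 0, 0, 0],
 [1, 0, 0, 1]]
  V a = (4, -1, -2, -3)
Solving gives a = (-2, 2, -3, -1).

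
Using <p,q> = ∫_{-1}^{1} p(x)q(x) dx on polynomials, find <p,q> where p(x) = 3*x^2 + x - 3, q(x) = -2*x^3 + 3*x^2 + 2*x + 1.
<p,q> = -88/15

Expand the product: p(x)·q(x) = -6*x^5 + 7*x^4 + 15*x^3 - 4*x^2 - 5*x - 3.
∫_{-1}^{1} of each monomial x^k gives [2/(k+1) if k even, 0 if k odd]. Integrating term-by-term (or equivalently evaluating the antiderivative F(x) = -x^6 + 7*x^5/5 + 15*x^4/4 - 4*x^3/3 - 5*x^2/2 - 3*x at the endpoints):
  F(1) − F(−1) = -161/60 − (191/60) = -88/15.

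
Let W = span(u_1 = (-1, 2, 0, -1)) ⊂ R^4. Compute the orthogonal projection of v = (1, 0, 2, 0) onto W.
proj_W(v) = (1/6, -1/3, 0, 1/6)

Set up U = [u_1 | ... | u_1] ∈ R^(4×1). The projector onto W = col(U) is P = U (U^T U)^(-1) U^T.
Compute U^T U =
  [6],
and U^T v = (-1).
Solve U^T U · c = U^T v for the coefficients: c = (-1/6). The projection is proj_W(v) = U c.
Check: (v - proj_W(v)) · u_1 = 0  (should be 0).
Result: proj_W(v) = (1/6, -1/3, 0, 1/6).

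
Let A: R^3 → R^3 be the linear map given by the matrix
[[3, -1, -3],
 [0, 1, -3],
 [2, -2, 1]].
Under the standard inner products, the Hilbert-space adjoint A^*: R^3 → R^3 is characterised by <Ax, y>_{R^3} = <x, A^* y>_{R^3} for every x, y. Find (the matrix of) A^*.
A^* = A^T =
[[3, 0, 2],
 [-1, 1, -2],
 [-3, -3, 1]]

For real matrices with standard dot products, the defining identity <Ax, y> = <x, A^* y> gives (Ax)^T y = x^T (A^*) y, i.e. x^T A^T y = x^T (A^*) y. Since this holds for all x, y, we must have A^* = A^T. Therefore
A^* =
[[3, 0, 2],
 [-1, 1, -2],
 [-3, -3, 1]].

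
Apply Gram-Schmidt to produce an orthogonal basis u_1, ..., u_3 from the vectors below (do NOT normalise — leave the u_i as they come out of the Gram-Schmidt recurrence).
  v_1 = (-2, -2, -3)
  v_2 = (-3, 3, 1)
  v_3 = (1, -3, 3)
Orthogonal basis:
  u_1 = (-2, -2, -3)
  u_2 = (-57/17, 45/17, 8/17)
  u_3 = (-217/157, -341/157, 372/157)

Apply the Gram-Schmidt recurrence
  u_1 = v_1
  u_i = v_i − Σ_{j<i} ((v_i · u_j) / (u_j · u_j)) · u_j.

Step by step this gives:
  u_1 = (-2, -2, -3)
  u_2 = (-57/17, 45/17, 8/17)
  u_3 = (-217/157, -341/157, 372/157)

Orthogonality check:
  u_2 · u_1 = 0 (should be 0)
  u_3 · u_1 = 0 (should be 0)
  u_3 · u_2 = 0 (should be 0)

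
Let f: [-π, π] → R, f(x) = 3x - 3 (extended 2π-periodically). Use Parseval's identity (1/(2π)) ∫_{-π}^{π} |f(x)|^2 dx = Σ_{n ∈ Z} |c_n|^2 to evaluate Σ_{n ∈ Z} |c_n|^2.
Σ |c_n|^2 = 3π^2 + 9

Expand and integrate term by term over [-π, π]:
  ∫ (3x)^2 dx = 9·(2π^3/3); ∫ 2·3·(-3)·x dx = 0 (odd integrand); ∫ (-3)^2 dx = 9·2π.
So (1/(2π)) ∫_{-π}^{π} (3x - 3)^2 dx = 9π^2/3 + 9 = 3π^2 + 9.
Parseval ⇒ Σ |c_n|^2 = 3π^2 + 9.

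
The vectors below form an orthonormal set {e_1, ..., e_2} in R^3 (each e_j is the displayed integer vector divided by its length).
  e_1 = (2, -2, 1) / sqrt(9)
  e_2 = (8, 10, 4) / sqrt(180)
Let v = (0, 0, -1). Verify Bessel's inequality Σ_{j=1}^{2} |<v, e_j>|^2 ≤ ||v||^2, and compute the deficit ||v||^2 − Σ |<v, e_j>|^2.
Σ |<v, e_j>|^2 = 1/5; ||v||^2 = 1; deficit = 4/5

Write each e_j = u_j / sqrt(<u_j, u_j>) where u_j is the displayed integer vector. Then <v, e_j> = <v, u_j> / sqrt(<u_j, u_j>), so |<v, e_j>|^2 = <v, u_j>^2 / <u_j, u_j>.
Coefficients: <v, e_1> = -1/sqrt(9), <v, e_2> = -4/sqrt(180).
Square and sum: Σ |<v, e_j>|^2 = 1/5.
Compute ||v||^2 = v·v = 1.
Deficit = 1 − 1/5 = 4/5 ≥ 0, confirming Bessel's inequality. (The deficit equals ||v − Σ <v,e_j> e_j||^2, the squared distance from v to span{e_j}.)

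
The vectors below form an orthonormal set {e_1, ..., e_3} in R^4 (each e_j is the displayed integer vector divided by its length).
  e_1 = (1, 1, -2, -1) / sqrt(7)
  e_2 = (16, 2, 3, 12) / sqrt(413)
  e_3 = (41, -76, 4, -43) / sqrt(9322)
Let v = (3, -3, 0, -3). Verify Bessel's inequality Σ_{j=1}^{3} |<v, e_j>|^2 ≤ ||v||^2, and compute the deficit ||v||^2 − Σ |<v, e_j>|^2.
Σ |<v, e_j>|^2 = 2061/79; ||v||^2 = 27; deficit = 72/79

Write each e_j = u_j / sqrt(<u_j, u_j>) where u_j is the displayed integer vector. Then <v, e_j> = <v, u_j> / sqrt(<u_j, u_j>), so |<v, e_j>|^2 = <v, u_j>^2 / <u_j, u_j>.
Coefficients: <v, e_1> = 3/sqrt(7), <v, e_2> = 6/sqrt(413), <v, e_3> = 480/sqrt(9322).
Square and sum: Σ |<v, e_j>|^2 = 2061/79.
Compute ||v||^2 = v·v = 27.
Deficit = 27 − 2061/79 = 72/79 ≥ 0, confirming Bessel's inequality. (The deficit equals ||v − Σ <v,e_j> e_j||^2, the squared distance from v to span{e_j}.)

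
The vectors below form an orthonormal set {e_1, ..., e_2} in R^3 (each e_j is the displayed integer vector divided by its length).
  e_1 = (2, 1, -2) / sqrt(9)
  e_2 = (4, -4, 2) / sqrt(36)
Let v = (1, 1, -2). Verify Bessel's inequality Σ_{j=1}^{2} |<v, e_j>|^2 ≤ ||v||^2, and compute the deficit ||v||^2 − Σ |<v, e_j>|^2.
Σ |<v, e_j>|^2 = 53/9; ||v||^2 = 6; deficit = 1/9

Write each e_j = u_j / sqrt(<u_j, u_j>) where u_j is the displayed integer vector. Then <v, e_j> = <v, u_j> / sqrt(<u_j, u_j>), so |<v, e_j>|^2 = <v, u_j>^2 / <u_j, u_j>.
Coefficients: <v, e_1> = 7/sqrt(9), <v, e_2> = -4/sqrt(36).
Square and sum: Σ |<v, e_j>|^2 = 53/9.
Compute ||v||^2 = v·v = 6.
Deficit = 6 − 53/9 = 1/9 ≥ 0, confirming Bessel's inequality. (The deficit equals ||v − Σ <v,e_j> e_j||^2, the squared distance from v to span{e_j}.)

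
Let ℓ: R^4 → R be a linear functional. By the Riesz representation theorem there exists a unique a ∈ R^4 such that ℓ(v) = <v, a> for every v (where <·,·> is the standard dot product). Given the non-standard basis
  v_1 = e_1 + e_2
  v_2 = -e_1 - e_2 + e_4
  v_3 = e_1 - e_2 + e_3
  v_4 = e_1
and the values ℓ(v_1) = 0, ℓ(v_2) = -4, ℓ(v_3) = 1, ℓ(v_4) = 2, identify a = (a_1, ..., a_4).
a = (2, -2, -3, -4)

Write a = (a_1, ..., a_4) in the standard basis. For each basis vector v_i, ℓ(v_i) = <v_i, a> is a linear equation in the a_j's. Collect the n equations into a matrix system V a = ℓ, where row i of V is v_i (expressed in the standard basis). Since V is invertible (lower-triangular with 1s on the diagonal, up to permutation), solve by back-substitution:
  V =
[[1, 1, 0, 0],
 [-1, -1, 0, 1],
 [1, -1, 1, 0],
 [1, 0, 0, 0]]
  V a = (0, -4, 1, 2)
Solving gives a = (2, -2, -3, -4).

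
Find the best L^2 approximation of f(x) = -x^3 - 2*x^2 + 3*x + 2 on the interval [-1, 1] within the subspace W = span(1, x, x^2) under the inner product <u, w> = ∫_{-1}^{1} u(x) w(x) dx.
g(x) = -2*x^2 + 12*x/5 + 2

The best approximation g ∈ W is the orthogonal projection of f onto W. Writing g = a_0 + a_1 x + a_2 x^2, the coefficients solve the normal equations G · a = b where
  G_{ij} = <φ_i, φ_j> and b_i = <f, φ_i>, with φ_0 = 1, φ_1 = x, φ_2 = x^2.
G =
  [2, 0, 2/3]
  [0, 2/3, 0]
  [2/3, 0, 2/5],
b = (8/3, 8/5, 8/15).
Solving gives a_0 = 2, a_1 = 12/5, a_2 = -2, so
  g(x) = -2*x^2 + 12*x/5 + 2.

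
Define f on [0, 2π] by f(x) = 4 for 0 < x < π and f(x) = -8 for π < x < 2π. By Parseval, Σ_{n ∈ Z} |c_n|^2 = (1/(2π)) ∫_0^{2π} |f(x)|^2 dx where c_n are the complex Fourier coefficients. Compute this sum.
Σ |c_n|^2 = 40

Parseval equates the L^2 energy of f (normalised by 1/(2π)) with the ℓ^2 sum of its Fourier coefficients: (1/(2π)) ∫_0^{2π} |f|^2 = Σ |c_n|^2.
Compute the left side: (1/(2π)) [∫_0^π 4^2 dx + ∫_π^{2π} (-8)^2 dx] = (1/(2π)) · (16π + 64π) = (16 + 64)/2 = 40.
So Σ_{n ∈ Z} |c_n|^2 = 40.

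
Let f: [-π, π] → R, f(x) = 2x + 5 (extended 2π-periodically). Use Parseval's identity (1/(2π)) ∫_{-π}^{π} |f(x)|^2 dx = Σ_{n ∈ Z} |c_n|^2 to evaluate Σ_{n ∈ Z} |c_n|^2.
Σ |c_n|^2 = 4π^2/3 + 25

Expand and integrate term by term over [-π, π]:
  ∫ (2x)^2 dx = 4·(2π^3/3); ∫ 2·2·(5)·x dx = 0 (odd integrand); ∫ 5^2 dx = 25·2π.
So (1/(2π)) ∫_{-π}^{π} (2x + 5)^2 dx = 4π^2/3 + 25 = 4π^2/3 + 25.
Parseval ⇒ Σ |c_n|^2 = 4π^2/3 + 25.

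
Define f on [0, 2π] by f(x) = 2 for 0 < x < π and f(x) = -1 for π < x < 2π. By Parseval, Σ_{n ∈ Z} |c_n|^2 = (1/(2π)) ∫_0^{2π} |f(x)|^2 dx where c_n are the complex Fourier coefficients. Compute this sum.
Σ |c_n|^2 = 5/2

Parseval equates the L^2 energy of f (normalised by 1/(2π)) with the ℓ^2 sum of its Fourier coefficients: (1/(2π)) ∫_0^{2π} |f|^2 = Σ |c_n|^2.
Compute the left side: (1/(2π)) [∫_0^π 2^2 dx + ∫_π^{2π} (-1)^2 dx] = (1/(2π)) · (4π + 1π) = (4 + 1)/2 = 5/2.
So Σ_{n ∈ Z} |c_n|^2 = 5/2.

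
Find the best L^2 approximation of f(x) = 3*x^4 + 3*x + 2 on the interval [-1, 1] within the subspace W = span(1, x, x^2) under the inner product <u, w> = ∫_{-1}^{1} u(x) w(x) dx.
g(x) = 18*x^2/7 + 3*x + 61/35

The best approximation g ∈ W is the orthogonal projection of f onto W. Writing g = a_0 + a_1 x + a_2 x^2, the coefficients solve the normal equations G · a = b where
  G_{ij} = <φ_i, φ_j> and b_i = <f, φ_i>, with φ_0 = 1, φ_1 = x, φ_2 = x^2.
G =
  [2, 0, 2/3]
  [0, 2/3, 0]
  [2/3, 0, 2/5],
b = (26/5, 2, 46/21).
Solving gives a_0 = 61/35, a_1 = 3, a_2 = 18/7, so
  g(x) = 18*x^2/7 + 3*x + 61/35.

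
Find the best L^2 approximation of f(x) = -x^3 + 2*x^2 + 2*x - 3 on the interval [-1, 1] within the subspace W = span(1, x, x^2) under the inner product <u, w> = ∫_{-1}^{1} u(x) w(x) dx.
g(x) = 2*x^2 + 7*x/5 - 3

The best approximation g ∈ W is the orthogonal projection of f onto W. Writing g = a_0 + a_1 x + a_2 x^2, the coefficients solve the normal equations G · a = b where
  G_{ij} = <φ_i, φ_j> and b_i = <f, φ_i>, with φ_0 = 1, φ_1 = x, φ_2 = x^2.
G =
  [2, 0, 2/3]
  [0, 2/3, 0]
  [2/3, 0, 2/5],
b = (-14/3, 14/15, -6/5).
Solving gives a_0 = -3, a_1 = 7/5, a_2 = 2, so
  g(x) = 2*x^2 + 7*x/5 - 3.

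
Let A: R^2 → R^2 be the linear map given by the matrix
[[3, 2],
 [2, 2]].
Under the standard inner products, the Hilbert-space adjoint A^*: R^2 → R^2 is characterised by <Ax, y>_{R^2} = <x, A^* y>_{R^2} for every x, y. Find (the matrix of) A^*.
A^* = A^T =
[[3, 2],
 [2, 2]]

For real matrices with standard dot products, the defining identity <Ax, y> = <x, A^* y> gives (Ax)^T y = x^T (A^*) y, i.e. x^T A^T y = x^T (A^*) y. Since this holds for all x, y, we must have A^* = A^T. Therefore
A^* =
[[3, 2],
 [2, 2]].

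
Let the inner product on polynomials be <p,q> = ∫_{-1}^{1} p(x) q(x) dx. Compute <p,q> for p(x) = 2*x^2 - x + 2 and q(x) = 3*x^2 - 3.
<p,q> = -48/5

Expand the product: p(x)·q(x) = 6*x^4 - 3*x^3 + 3*x - 6.
∫_{-1}^{1} of each monomial x^k gives [2/(k+1) if k even, 0 if k odd]. Integrating term-by-term (or equivalently evaluating the antiderivative F(x) = 6*x^5/5 - 3*x^4/4 + 3*x^2/2 - 6*x at the endpoints):
  F(1) − F(−1) = -81/20 − (111/20) = -48/5.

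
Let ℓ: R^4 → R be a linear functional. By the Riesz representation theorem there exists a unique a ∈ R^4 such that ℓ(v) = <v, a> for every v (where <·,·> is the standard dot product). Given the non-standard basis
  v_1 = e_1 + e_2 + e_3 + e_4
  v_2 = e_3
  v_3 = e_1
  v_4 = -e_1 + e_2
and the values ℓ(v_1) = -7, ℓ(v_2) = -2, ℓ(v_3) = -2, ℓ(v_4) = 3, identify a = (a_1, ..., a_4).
a = (-2, 1, -2, -4)

Write a = (a_1, ..., a_4) in the standard basis. For each basis vector v_i, ℓ(v_i) = <v_i, a> is a linear equation in the a_j's. Collect the n equations into a matrix system V a = ℓ, where row i of V is v_i (expressed in the standard basis). Since V is invertible (lower-triangular with 1s on the diagonal, up to permutation), solve by back-substitution:
  V =
[[1, 1, 1, 1],
 [0, 0, 1, 0],
 [1, 0, 0, 0],
 [-1, 1, 0, 0]]
  V a = (-7, -2, -2, 3)
Solving gives a = (-2, 1, -2, -4).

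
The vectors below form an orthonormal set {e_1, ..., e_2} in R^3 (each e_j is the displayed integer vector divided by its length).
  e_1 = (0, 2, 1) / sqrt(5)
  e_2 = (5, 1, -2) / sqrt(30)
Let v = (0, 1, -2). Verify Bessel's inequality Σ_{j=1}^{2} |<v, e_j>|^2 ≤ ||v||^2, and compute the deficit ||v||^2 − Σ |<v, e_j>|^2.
Σ |<v, e_j>|^2 = 5/6; ||v||^2 = 5; deficit = 25/6

Write each e_j = u_j / sqrt(<u_j, u_j>) where u_j is the displayed integer vector. Then <v, e_j> = <v, u_j> / sqrt(<u_j, u_j>), so |<v, e_j>|^2 = <v, u_j>^2 / <u_j, u_j>.
Coefficients: <v, e_1> = 0/sqrt(5), <v, e_2> = 5/sqrt(30).
Square and sum: Σ |<v, e_j>|^2 = 5/6.
Compute ||v||^2 = v·v = 5.
Deficit = 5 − 5/6 = 25/6 ≥ 0, confirming Bessel's inequality. (The deficit equals ||v − Σ <v,e_j> e_j||^2, the squared distance from v to span{e_j}.)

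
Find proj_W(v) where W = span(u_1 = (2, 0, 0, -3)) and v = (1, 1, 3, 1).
proj_W(v) = (-2/13, 0, 0, 3/13)

Set up U = [u_1 | ... | u_1] ∈ R^(4×1). The projector onto W = col(U) is P = U (U^T U)^(-1) U^T.
Compute U^T U =
  [13],
and U^T v = (-1).
Solve U^T U · c = U^T v for the coefficients: c = (-1/13). The projection is proj_W(v) = U c.
Check: (v - proj_W(v)) · u_1 = 0  (should be 0).
Result: proj_W(v) = (-2/13, 0, 0, 3/13).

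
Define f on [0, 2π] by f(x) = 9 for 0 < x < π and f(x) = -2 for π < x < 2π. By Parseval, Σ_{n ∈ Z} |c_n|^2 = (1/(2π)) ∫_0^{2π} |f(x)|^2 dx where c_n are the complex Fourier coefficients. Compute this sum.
Σ |c_n|^2 = 85/2

Parseval equates the L^2 energy of f (normalised by 1/(2π)) with the ℓ^2 sum of its Fourier coefficients: (1/(2π)) ∫_0^{2π} |f|^2 = Σ |c_n|^2.
Compute the left side: (1/(2π)) [∫_0^π 9^2 dx + ∫_π^{2π} (-2)^2 dx] = (1/(2π)) · (81π + 4π) = (81 + 4)/2 = 85/2.
So Σ_{n ∈ Z} |c_n|^2 = 85/2.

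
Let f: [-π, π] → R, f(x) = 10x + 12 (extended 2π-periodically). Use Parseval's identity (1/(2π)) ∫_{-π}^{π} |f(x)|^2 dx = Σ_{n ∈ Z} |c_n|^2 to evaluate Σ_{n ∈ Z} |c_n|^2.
Σ |c_n|^2 = 100π^2/3 + 144

Expand and integrate term by term over [-π, π]:
  ∫ (10x)^2 dx = 100·(2π^3/3); ∫ 2·10·(12)·x dx = 0 (odd integrand); ∫ 12^2 dx = 144·2π.
So (1/(2π)) ∫_{-π}^{π} (10x + 12)^2 dx = 100π^2/3 + 144 = 100π^2/3 + 144.
Parseval ⇒ Σ |c_n|^2 = 100π^2/3 + 144.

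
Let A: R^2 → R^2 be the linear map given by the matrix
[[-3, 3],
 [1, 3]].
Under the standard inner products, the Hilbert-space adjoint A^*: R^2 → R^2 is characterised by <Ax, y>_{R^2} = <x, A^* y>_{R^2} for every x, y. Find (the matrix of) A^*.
A^* = A^T =
[[-3, 1],
 [3, 3]]

For real matrices with standard dot products, the defining identity <Ax, y> = <x, A^* y> gives (Ax)^T y = x^T (A^*) y, i.e. x^T A^T y = x^T (A^*) y. Since this holds for all x, y, we must have A^* = A^T. Therefore
A^* =
[[-3, 1],
 [3, 3]].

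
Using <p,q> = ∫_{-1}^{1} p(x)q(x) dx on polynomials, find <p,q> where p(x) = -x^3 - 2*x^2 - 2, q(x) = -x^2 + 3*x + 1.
<p,q> = -22/5

Expand the product: p(x)·q(x) = x^5 - x^4 - 7*x^3 - 6*x - 2.
∫_{-1}^{1} of each monomial x^k gives [2/(k+1) if k even, 0 if k odd]. Integrating term-by-term (or equivalently evaluating the antiderivative F(x) = x^6/6 - x^5/5 - 7*x^4/4 - 3*x^2 - 2*x at the endpoints):
  F(1) − F(−1) = -407/60 − (-143/60) = -22/5.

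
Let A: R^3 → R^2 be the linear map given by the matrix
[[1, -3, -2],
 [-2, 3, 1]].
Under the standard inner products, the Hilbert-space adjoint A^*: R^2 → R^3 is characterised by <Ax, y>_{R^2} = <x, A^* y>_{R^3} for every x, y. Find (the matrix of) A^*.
A^* = A^T =
[[1, -2],
 [-3, 3],
 [-2, 1]]

For real matrices with standard dot products, the defining identity <Ax, y> = <x, A^* y> gives (Ax)^T y = x^T (A^*) y, i.e. x^T A^T y = x^T (A^*) y. Since this holds for all x, y, we must have A^* = A^T. Therefore
A^* =
[[1, -2],
 [-3, 3],
 [-2, 1]].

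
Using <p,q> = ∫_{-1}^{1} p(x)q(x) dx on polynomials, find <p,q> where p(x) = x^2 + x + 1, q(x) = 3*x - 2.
<p,q> = -10/3

Expand the product: p(x)·q(x) = 3*x^3 + x^2 + x - 2.
∫_{-1}^{1} of each monomial x^k gives [2/(k+1) if k even, 0 if k odd]. Integrating term-by-term (or equivalently evaluating the antiderivative F(x) = 3*x^4/4 + x^3/3 + x^2/2 - 2*x at the endpoints):
  F(1) − F(−1) = -5/12 − (35/12) = -10/3.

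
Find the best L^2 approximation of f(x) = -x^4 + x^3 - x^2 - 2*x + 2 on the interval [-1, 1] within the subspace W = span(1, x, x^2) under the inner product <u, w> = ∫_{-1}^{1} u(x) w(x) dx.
g(x) = -13*x^2/7 - 7*x/5 + 73/35

The best approximation g ∈ W is the orthogonal projection of f onto W. Writing g = a_0 + a_1 x + a_2 x^2, the coefficients solve the normal equations G · a = b where
  G_{ij} = <φ_i, φ_j> and b_i = <f, φ_i>, with φ_0 = 1, φ_1 = x, φ_2 = x^2.
G =
  [2, 0, 2/3]
  [0, 2/3, 0]
  [2/3, 0, 2/5],
b = (44/15, -14/15, 68/105).
Solving gives a_0 = 73/35, a_1 = -7/5, a_2 = -13/7, so
  g(x) = -13*x^2/7 - 7*x/5 + 73/35.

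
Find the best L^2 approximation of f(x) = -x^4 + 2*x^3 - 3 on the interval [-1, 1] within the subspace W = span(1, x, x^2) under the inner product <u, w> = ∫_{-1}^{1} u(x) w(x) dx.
g(x) = -6*x^2/7 + 6*x/5 - 102/35

The best approximation g ∈ W is the orthogonal projection of f onto W. Writing g = a_0 + a_1 x + a_2 x^2, the coefficients solve the normal equations G · a = b where
  G_{ij} = <φ_i, φ_j> and b_i = <f, φ_i>, with φ_0 = 1, φ_1 = x, φ_2 = x^2.
G =
  [2, 0, 2/3]
  [0, 2/3, 0]
  [2/3, 0, 2/5],
b = (-32/5, 4/5, -16/7).
Solving gives a_0 = -102/35, a_1 = 6/5, a_2 = -6/7, so
  g(x) = -6*x^2/7 + 6*x/5 - 102/35.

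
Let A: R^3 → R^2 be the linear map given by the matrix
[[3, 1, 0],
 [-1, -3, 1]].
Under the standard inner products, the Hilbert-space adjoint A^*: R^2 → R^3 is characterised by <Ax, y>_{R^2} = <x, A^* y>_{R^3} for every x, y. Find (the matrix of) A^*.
A^* = A^T =
[[3, -1],
 [1, -3],
 [0, 1]]

For real matrices with standard dot products, the defining identity <Ax, y> = <x, A^* y> gives (Ax)^T y = x^T (A^*) y, i.e. x^T A^T y = x^T (A^*) y. Since this holds for all x, y, we must have A^* = A^T. Therefore
A^* =
[[3, -1],
 [1, -3],
 [0, 1]].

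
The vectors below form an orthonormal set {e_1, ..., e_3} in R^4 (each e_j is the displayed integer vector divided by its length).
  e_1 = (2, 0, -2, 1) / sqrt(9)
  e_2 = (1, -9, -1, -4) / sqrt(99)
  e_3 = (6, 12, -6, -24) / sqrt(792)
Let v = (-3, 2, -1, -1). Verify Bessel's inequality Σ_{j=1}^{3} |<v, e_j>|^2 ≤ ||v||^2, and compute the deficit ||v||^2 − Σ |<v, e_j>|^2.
Σ |<v, e_j>|^2 = 7; ||v||^2 = 15; deficit = 8

Write each e_j = u_j / sqrt(<u_j, u_j>) where u_j is the displayed integer vector. Then <v, e_j> = <v, u_j> / sqrt(<u_j, u_j>), so |<v, e_j>|^2 = <v, u_j>^2 / <u_j, u_j>.
Coefficients: <v, e_1> = -5/sqrt(9), <v, e_2> = -16/sqrt(99), <v, e_3> = 36/sqrt(792).
Square and sum: Σ |<v, e_j>|^2 = 7.
Compute ||v||^2 = v·v = 15.
Deficit = 15 − 7 = 8 ≥ 0, confirming Bessel's inequality. (The deficit equals ||v − Σ <v,e_j> e_j||^2, the squared distance from v to span{e_j}.)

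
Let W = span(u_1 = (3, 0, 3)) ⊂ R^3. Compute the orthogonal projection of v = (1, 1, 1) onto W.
proj_W(v) = (1, 0, 1)

Set up U = [u_1 | ... | u_1] ∈ R^(3×1). The projector onto W = col(U) is P = U (U^T U)^(-1) U^T.
Compute U^T U =
  [18],
and U^T v = (6).
Solve U^T U · c = U^T v for the coefficients: c = (1/3). The projection is proj_W(v) = U c.
Check: (v - proj_W(v)) · u_1 = 0  (should be 0).
Result: proj_W(v) = (1, 0, 1).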